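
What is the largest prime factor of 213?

213 = 3 · 71
71 is prime.
So 213 = 3 · 71; the largest prime factor is 71.

71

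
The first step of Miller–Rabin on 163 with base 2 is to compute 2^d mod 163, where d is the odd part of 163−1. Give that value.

163 − 1 = 162 = 2^1 · 81, so d = 81.
2^1 ≡ 2 (mod 163)
2^2 ≡ 2^2 = 4 ≡ 4 (mod 163)
2^4 ≡ 4^2 = 16 ≡ 16 (mod 163)
2^8 ≡ 16^2 = 256 ≡ 93 (mod 163)
2^16 ≡ 93^2 = 8649 ≡ 10 (mod 163)
2^32 ≡ 10^2 = 100 ≡ 100 (mod 163)
2^64 ≡ 100^2 = 10000 ≡ 57 (mod 163)
81 = 64 + 16 + 1 in binary powers of 2.
So 2^81 ≡ 57 · 10 · 2 ≡ 162 (mod 163).
Since 2^d ≡ 162 (mod 163), base 2 does not prove 163 composite.

162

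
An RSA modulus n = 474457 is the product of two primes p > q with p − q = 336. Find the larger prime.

877

Since p = q + 336, we have 474457 = q(q + 336), so q² + 336q − 474457 = 0.
Discriminant: 336² + 4·474457 = 112896 + 1897828 = 2010724; √2010724 = 1418.
q = (−336 + 1418)/2 = 541, and p = q + 336 = 877.
Check: 541 · 877 = 474457.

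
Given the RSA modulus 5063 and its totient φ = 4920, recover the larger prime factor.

83

φ(n) = (p−1)(q−1) = n − (p+q) + 1, so p + q = 5063 − 4920 + 1 = 144.
p and q are the roots of t² − 144t + 5063 = 0.
Discriminant: 144² − 4·5063 = 20736 − 20252 = 484; √484 = 22.
q = (144 − 22)/2 = 61, p = (144 + 22)/2 = 83.
Check: 61 · 83 = 5063.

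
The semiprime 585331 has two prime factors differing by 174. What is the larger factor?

Since p = q + 174, we have 585331 = q(q + 174), so q² + 174q − 585331 = 0.
Discriminant: 174² + 4·585331 = 30276 + 2341324 = 2371600; √2371600 = 1540.
q = (−174 + 1540)/2 = 683, and p = q + 174 = 857.
Check: 683 · 857 = 585331.

857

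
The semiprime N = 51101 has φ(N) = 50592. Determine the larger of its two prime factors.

φ(n) = (p−1)(q−1) = n − (p+q) + 1, so p + q = 51101 − 50592 + 1 = 510.
p and q are the roots of t² − 510t + 51101 = 0.
Discriminant: 510² − 4·51101 = 260100 − 204404 = 55696; √55696 = 236.
q = (510 − 236)/2 = 137, p = (510 + 236)/2 = 373.
Check: 137 · 373 = 51101.

373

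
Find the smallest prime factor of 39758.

39758 is even: 2 divides it.

2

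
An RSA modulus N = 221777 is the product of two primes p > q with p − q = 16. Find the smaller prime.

Since p = q + 16, we have 221777 = q(q + 16), so q² + 16q − 221777 = 0.
Discriminant: 16² + 4·221777 = 256 + 887108 = 887364; √887364 = 942.
q = (−16 + 942)/2 = 463, and p = q + 16 = 479.
Check: 463 · 479 = 221777.

463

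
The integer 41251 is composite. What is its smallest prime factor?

41251 is odd.
Digit sum 13, not divisible by 3.
Ends in 1: not divisible by 5.
7: 41251 = 7·5893

7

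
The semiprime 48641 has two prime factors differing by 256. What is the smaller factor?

Since p = q + 256, we have 48641 = q(q + 256), so q² + 256q − 48641 = 0.
Discriminant: 256² + 4·48641 = 65536 + 194564 = 260100; √260100 = 510.
q = (−256 + 510)/2 = 127, and p = q + 256 = 383.
Check: 127 · 383 = 48641.

127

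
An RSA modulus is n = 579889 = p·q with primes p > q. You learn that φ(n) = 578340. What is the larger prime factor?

919

φ(n) = (p−1)(q−1) = n − (p+q) + 1, so p + q = 579889 − 578340 + 1 = 1550.
p and q are the roots of t² − 1550t + 579889 = 0.
Discriminant: 1550² − 4·579889 = 2402500 − 2319556 = 82944; √82944 = 288.
q = (1550 − 288)/2 = 631, p = (1550 + 288)/2 = 919.
Check: 631 · 919 = 579889.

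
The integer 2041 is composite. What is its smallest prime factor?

2041 is odd.
Digit sum 7, not divisible by 3.
Ends in 1: not divisible by 5.
7: 2041 = 7·291 + 4
11: 2041 = 11·185 + 6
13: 2041 = 13·157

13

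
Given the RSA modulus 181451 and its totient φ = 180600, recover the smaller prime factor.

φ(n) = (p−1)(q−1) = n − (p+q) + 1, so p + q = 181451 − 180600 + 1 = 852.
p and q are the roots of t² − 852t + 181451 = 0.
Discriminant: 852² − 4·181451 = 725904 − 725804 = 100; √100 = 10.
q = (852 − 10)/2 = 421, p = (852 + 10)/2 = 431.
Check: 421 · 431 = 181451.

421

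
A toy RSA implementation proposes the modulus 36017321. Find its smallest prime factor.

36017321 is odd.
Digit sum 23, not divisible by 3.
Ends in 1: not divisible by 5.
7: 36017321 = 7·5145331 + 4
11: 36017321 = 11·3274301 + 10
13: 36017321 = 13·2770563 + 2
17: 36017321 = 17·2118665 + 16
19: 36017321 = 19·1895648 + 9
23: 36017321 = 23·1565970 + 11
29: 36017321 = 29·1241976 + 17
31: 36017321 = 31·1161849 + 2
37: 36017321 = 37·973441 + 4
41: 36017321 = 41·878471 + 10
43: 36017321 = 43·837612 + 5
47: 36017321 = 47·766325 + 46
53: 36017321 = 53·679572 + 5
59: 36017321 = 59·610463 + 4
61: 36017321 = 61·590447 + 54
67: 36017321 = 67·537571 + 64
71: 36017321 = 71·507286 + 15
73: 36017321 = 73·493387 + 70
79: 36017321 = 79·455915 + 36
83: 36017321 = 83·433943 + 52
89: 36017321 = 89·404689

89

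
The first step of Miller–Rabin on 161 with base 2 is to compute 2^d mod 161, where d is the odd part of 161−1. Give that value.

32

161 − 1 = 160 = 2^5 · 5, so d = 5.
2^1 ≡ 2 (mod 161)
2^2 ≡ 2^2 = 4 ≡ 4 (mod 161)
2^4 ≡ 4^2 = 16 ≡ 16 (mod 161)
5 = 4 + 1 in binary powers of 2.
So 2^5 ≡ 16 · 2 ≡ 32 (mod 161).
Squaring chain: 32 → 58 → 144 → 128 → 123; never reaches −1, so base 2 is a Miller–Rabin witness that 161 is composite.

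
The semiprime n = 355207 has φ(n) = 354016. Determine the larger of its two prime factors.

φ(n) = (p−1)(q−1) = n − (p+q) + 1, so p + q = 355207 − 354016 + 1 = 1192.
p and q are the roots of t² − 1192t + 355207 = 0.
Discriminant: 1192² − 4·355207 = 1420864 − 1420828 = 36; √36 = 6.
q = (1192 − 6)/2 = 593, p = (1192 + 6)/2 = 599.
Check: 593 · 599 = 355207.

599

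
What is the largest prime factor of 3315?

3315 = 3 · 1105
1105 = 5 · 221
221 = 13 · 17
17 is prime.
So 3315 = 3 · 5 · 13 · 17; the largest prime factor is 17.

17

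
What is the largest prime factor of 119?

119 = 7 · 17
17 is prime.
So 119 = 7 · 17; the largest prime factor is 17.

17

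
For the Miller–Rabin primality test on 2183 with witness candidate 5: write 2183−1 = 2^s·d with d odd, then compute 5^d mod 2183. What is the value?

298

2183 − 1 = 2182 = 2^1 · 1091, so d = 1091.
5^1 ≡ 5 (mod 2183)
5^2 ≡ 5^2 = 25 ≡ 25 (mod 2183)
5^4 ≡ 25^2 = 625 ≡ 625 (mod 2183)
5^8 ≡ 625^2 = 390625 ≡ 2051 (mod 2183)
5^16 ≡ 2051^2 = 4206601 ≡ 2143 (mod 2183)
5^32 ≡ 2143^2 = 4592449 ≡ 1600 (mod 2183)
5^64 ≡ 1600^2 = 2560000 ≡ 1524 (mod 2183)
5^128 ≡ 1524^2 = 2322576 ≡ 2047 (mod 2183)
5^256 ≡ 2047^2 = 4190209 ≡ 1032 (mod 2183)
5^512 ≡ 1032^2 = 1065024 ≡ 1903 (mod 2183)
5^1024 ≡ 1903^2 = 3621409 ≡ 1995 (mod 2183)
1091 = 1024 + 64 + 2 + 1 in binary powers of 2.
So 5^1091 ≡ 1995 · 1524 · 25 · 5 ≡ 298 (mod 2183).
Squaring chain: 298; never reaches −1, so base 5 is a Miller–Rabin witness that 2183 is composite.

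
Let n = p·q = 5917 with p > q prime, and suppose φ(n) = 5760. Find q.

61

φ(n) = (p−1)(q−1) = n − (p+q) + 1, so p + q = 5917 − 5760 + 1 = 158.
p and q are the roots of t² − 158t + 5917 = 0.
Discriminant: 158² − 4·5917 = 24964 − 23668 = 1296; √1296 = 36.
q = (158 − 36)/2 = 61, p = (158 + 36)/2 = 97.
Check: 61 · 97 = 5917.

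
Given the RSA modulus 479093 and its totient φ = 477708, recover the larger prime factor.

φ(n) = (p−1)(q−1) = n − (p+q) + 1, so p + q = 479093 − 477708 + 1 = 1386.
p and q are the roots of t² − 1386t + 479093 = 0.
Discriminant: 1386² − 4·479093 = 1920996 − 1916372 = 4624; √4624 = 68.
q = (1386 − 68)/2 = 659, p = (1386 + 68)/2 = 727.
Check: 659 · 727 = 479093.

727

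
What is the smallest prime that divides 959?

959 is odd.
Digit sum 23, not divisible by 3.
Ends in 9: not divisible by 5.
7: 959 = 7·137

7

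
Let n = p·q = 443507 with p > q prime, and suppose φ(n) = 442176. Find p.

673

φ(n) = (p−1)(q−1) = n − (p+q) + 1, so p + q = 443507 − 442176 + 1 = 1332.
p and q are the roots of t² − 1332t + 443507 = 0.
Discriminant: 1332² − 4·443507 = 1774224 − 1774028 = 196; √196 = 14.
q = (1332 − 14)/2 = 659, p = (1332 + 14)/2 = 673.
Check: 659 · 673 = 443507.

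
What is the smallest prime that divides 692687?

692687 is odd.
Digit sum 38, not divisible by 3.
Ends in 7: not divisible by 5.
7: 692687 = 7·98955 + 2
11: 692687 = 11·62971 + 6
13: 692687 = 13·53283 + 8
17: 692687 = 17·40746 + 5
19: 692687 = 19·36457 + 4
23: 692687 = 23·30116 + 19
29: 692687 = 29·23885 + 22
31: 692687 = 31·22344 + 23
37: 692687 = 37·18721 + 10
41: 692687 = 41·16894 + 33
43: 692687 = 43·16109

43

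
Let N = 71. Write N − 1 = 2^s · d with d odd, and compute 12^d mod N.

1

71 − 1 = 70 = 2^1 · 35, so d = 35.
12^1 ≡ 12 (mod 71)
12^2 ≡ 12^2 = 144 ≡ 2 (mod 71)
12^4 ≡ 2^2 = 4 ≡ 4 (mod 71)
12^8 ≡ 4^2 = 16 ≡ 16 (mod 71)
12^16 ≡ 16^2 = 256 ≡ 43 (mod 71)
12^32 ≡ 43^2 = 1849 ≡ 3 (mod 71)
35 = 32 + 2 + 1 in binary powers of 2.
So 12^35 ≡ 3 · 2 · 12 ≡ 1 (mod 71).
Since 12^d ≡ 1 (mod 71), base 12 does not prove 71 composite.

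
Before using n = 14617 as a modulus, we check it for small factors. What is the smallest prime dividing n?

14617 is odd.
Digit sum 19, not divisible by 3.
Ends in 7: not divisible by 5.
7: 14617 = 7·2088 + 1
11: 14617 = 11·1328 + 9
13: 14617 = 13·1124 + 5
17: 14617 = 17·859 + 14
19: 14617 = 19·769 + 6
23: 14617 = 23·635 + 12
29: 14617 = 29·504 + 1
31: 14617 = 31·471 + 16
37: 14617 = 37·395 + 2
41: 14617 = 41·356 + 21
43: 14617 = 43·339 + 40
47: 14617 = 47·311

47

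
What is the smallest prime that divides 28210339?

73

28210339 is odd.
Digit sum 28, not divisible by 3.
Ends in 9: not divisible by 5.
7: 28210339 = 7·4030048 + 3
11: 28210339 = 11·2564576 + 3
13: 28210339 = 13·2170026 + 1
17: 28210339 = 17·1659431 + 12
19: 28210339 = 19·1484754 + 13
23: 28210339 = 23·1226536 + 11
29: 28210339 = 29·972770 + 9
31: 28210339 = 31·910010 + 29
37: 28210339 = 37·762441 + 22
41: 28210339 = 41·688057 + 2
43: 28210339 = 43·656054 + 17
47: 28210339 = 47·600219 + 46
53: 28210339 = 53·532270 + 29
59: 28210339 = 59·478141 + 20
61: 28210339 = 61·462464 + 35
67: 28210339 = 67·421049 + 56
71: 28210339 = 71·397328 + 51
73: 28210339 = 73·386443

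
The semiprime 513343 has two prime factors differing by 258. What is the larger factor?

Since p = q + 258, we have 513343 = q(q + 258), so q² + 258q − 513343 = 0.
Discriminant: 258² + 4·513343 = 66564 + 2053372 = 2119936; √2119936 = 1456.
q = (−258 + 1456)/2 = 599, and p = q + 258 = 857.
Check: 599 · 857 = 513343.

857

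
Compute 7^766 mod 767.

7^1 ≡ 7 (mod 767)
7^2 ≡ 7^2 = 49 ≡ 49 (mod 767)
7^4 ≡ 49^2 = 2401 ≡ 100 (mod 767)
7^8 ≡ 100^2 = 10000 ≡ 29 (mod 767)
7^16 ≡ 29^2 = 841 ≡ 74 (mod 767)
7^32 ≡ 74^2 = 5476 ≡ 107 (mod 767)
7^64 ≡ 107^2 = 11449 ≡ 711 (mod 767)
7^128 ≡ 711^2 = 505521 ≡ 68 (mod 767)
7^256 ≡ 68^2 = 4624 ≡ 22 (mod 767)
7^512 ≡ 22^2 = 484 ≡ 484 (mod 767)
766 = 512 + 128 + 64 + 32 + 16 + 8 + 4 + 2 in binary powers of 2.
So 7^766 ≡ 484 · 68 · 711 · 107 · 74 · 29 · 100 · 49 ≡ 186 (mod 767).
Since 186 ≠ 1, base 7 is a Fermat witness: 767 is composite.

186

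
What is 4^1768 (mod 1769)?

4^1 ≡ 4 (mod 1769)
4^2 ≡ 4^2 = 16 ≡ 16 (mod 1769)
4^4 ≡ 16^2 = 256 ≡ 256 (mod 1769)
4^8 ≡ 256^2 = 65536 ≡ 83 (mod 1769)
4^16 ≡ 83^2 = 6889 ≡ 1582 (mod 1769)
4^32 ≡ 1582^2 = 2502724 ≡ 1358 (mod 1769)
4^64 ≡ 1358^2 = 1844164 ≡ 866 (mod 1769)
4^128 ≡ 866^2 = 749956 ≡ 1669 (mod 1769)
4^256 ≡ 1669^2 = 2785561 ≡ 1155 (mod 1769)
4^512 ≡ 1155^2 = 1334025 ≡ 199 (mod 1769)
4^1024 ≡ 199^2 = 39601 ≡ 683 (mod 1769)
1768 = 1024 + 512 + 128 + 64 + 32 + 8 in binary powers of 2.
So 4^1768 ≡ 683 · 199 · 1669 · 866 · 1358 · 83 ≡ 1445 (mod 1769).
Since 1445 ≠ 1, base 4 is a Fermat witness: 1769 is composite.

1445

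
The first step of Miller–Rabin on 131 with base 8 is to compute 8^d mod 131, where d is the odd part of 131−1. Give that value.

130

131 − 1 = 130 = 2^1 · 65, so d = 65.
8^1 ≡ 8 (mod 131)
8^2 ≡ 8^2 = 64 ≡ 64 (mod 131)
8^4 ≡ 64^2 = 4096 ≡ 35 (mod 131)
8^8 ≡ 35^2 = 1225 ≡ 46 (mod 131)
8^16 ≡ 46^2 = 2116 ≡ 20 (mod 131)
8^32 ≡ 20^2 = 400 ≡ 7 (mod 131)
8^64 ≡ 7^2 = 49 ≡ 49 (mod 131)
65 = 64 + 1 in binary powers of 2.
So 8^65 ≡ 49 · 8 ≡ 130 (mod 131).
Since 8^d ≡ 130 (mod 131), base 8 does not prove 131 composite.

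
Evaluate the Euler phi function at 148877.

146068

Factor: 148877 = 53^3.
φ(148877) = 53^2·(53−1) = 146068.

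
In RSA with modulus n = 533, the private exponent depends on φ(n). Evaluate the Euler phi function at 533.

Factor: 533 = 13 · 41.
φ(533) = (13−1) · (41−1) = 12 · 40 = 480.

480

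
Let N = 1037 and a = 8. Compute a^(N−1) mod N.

339

8^1 ≡ 8 (mod 1037)
8^2 ≡ 8^2 = 64 ≡ 64 (mod 1037)
8^4 ≡ 64^2 = 4096 ≡ 985 (mod 1037)
8^8 ≡ 985^2 = 970225 ≡ 630 (mod 1037)
8^16 ≡ 630^2 = 396900 ≡ 766 (mod 1037)
8^32 ≡ 766^2 = 586756 ≡ 851 (mod 1037)
8^64 ≡ 851^2 = 724201 ≡ 375 (mod 1037)
8^128 ≡ 375^2 = 140625 ≡ 630 (mod 1037)
8^256 ≡ 630^2 = 396900 ≡ 766 (mod 1037)
8^512 ≡ 766^2 = 586756 ≡ 851 (mod 1037)
8^1024 ≡ 851^2 = 724201 ≡ 375 (mod 1037)
1036 = 1024 + 8 + 4 in binary powers of 2.
So 8^1036 ≡ 375 · 630 · 985 ≡ 339 (mod 1037).
Since 339 ≠ 1, base 8 is a Fermat witness: 1037 is composite.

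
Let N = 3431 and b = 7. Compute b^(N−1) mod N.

3069

7^1 ≡ 7 (mod 3431)
7^2 ≡ 7^2 = 49 ≡ 49 (mod 3431)
7^4 ≡ 49^2 = 2401 ≡ 2401 (mod 3431)
7^8 ≡ 2401^2 = 5764801 ≡ 721 (mod 3431)
7^16 ≡ 721^2 = 519841 ≡ 1760 (mod 3431)
7^32 ≡ 1760^2 = 3097600 ≡ 2838 (mod 3431)
7^64 ≡ 2838^2 = 8054244 ≡ 1687 (mod 3431)
7^128 ≡ 1687^2 = 2845969 ≡ 1670 (mod 3431)
7^256 ≡ 1670^2 = 2788900 ≡ 2928 (mod 3431)
7^512 ≡ 2928^2 = 8573184 ≡ 2546 (mod 3431)
7^1024 ≡ 2546^2 = 6482116 ≡ 957 (mod 3431)
7^2048 ≡ 957^2 = 915849 ≡ 3203 (mod 3431)
3430 = 2048 + 1024 + 256 + 64 + 32 + 4 + 2 in binary powers of 2.
So 7^3430 ≡ 3203 · 957 · 2928 · 1687 · 2838 · 2401 · 49 ≡ 3069 (mod 3431).
Since 3069 ≠ 1, base 7 is a Fermat witness: 3431 is composite.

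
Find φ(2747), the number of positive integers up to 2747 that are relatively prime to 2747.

2640

Factor: 2747 = 41 · 67.
φ(2747) = (41−1) · (67−1) = 40 · 66 = 2640.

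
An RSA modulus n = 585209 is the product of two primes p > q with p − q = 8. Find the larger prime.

Since p = q + 8, we have 585209 = q(q + 8), so q² + 8q − 585209 = 0.
Discriminant: 8² + 4·585209 = 64 + 2340836 = 2340900; √2340900 = 1530.
q = (−8 + 1530)/2 = 761, and p = q + 8 = 769.
Check: 761 · 769 = 585209.

769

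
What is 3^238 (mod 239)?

3^1 ≡ 3 (mod 239)
3^2 ≡ 3^2 = 9 ≡ 9 (mod 239)
3^4 ≡ 9^2 = 81 ≡ 81 (mod 239)
3^8 ≡ 81^2 = 6561 ≡ 108 (mod 239)
3^16 ≡ 108^2 = 11664 ≡ 192 (mod 239)
3^32 ≡ 192^2 = 36864 ≡ 58 (mod 239)
3^64 ≡ 58^2 = 3364 ≡ 18 (mod 239)
3^128 ≡ 18^2 = 324 ≡ 85 (mod 239)
238 = 128 + 64 + 32 + 8 + 4 + 2 in binary powers of 2.
So 3^238 ≡ 85 · 18 · 58 · 108 · 81 · 9 ≡ 1 (mod 239).
Since the result is 1, base 3 gives no evidence that 239 is composite.

1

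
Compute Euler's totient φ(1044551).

Factor: 1044551 = 29 · 181 · 199.
φ(1044551) = (29−1) · (181−1) · (199−1) = 28 · 180 · 198 = 997920.

997920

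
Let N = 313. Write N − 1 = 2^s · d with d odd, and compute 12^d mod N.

313 − 1 = 312 = 2^3 · 39, so d = 39.
12^1 ≡ 12 (mod 313)
12^2 ≡ 12^2 = 144 ≡ 144 (mod 313)
12^4 ≡ 144^2 = 20736 ≡ 78 (mod 313)
12^8 ≡ 78^2 = 6084 ≡ 137 (mod 313)
12^16 ≡ 137^2 = 18769 ≡ 302 (mod 313)
12^32 ≡ 302^2 = 91204 ≡ 121 (mod 313)
39 = 32 + 4 + 2 + 1 in binary powers of 2.
So 12^39 ≡ 121 · 78 · 144 · 12 ≡ 312 (mod 313).
Since 12^d ≡ 312 (mod 313), base 12 does not prove 313 composite.

312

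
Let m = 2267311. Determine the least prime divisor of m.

2267311 is odd.
Digit sum 22, not divisible by 3.
Ends in 1: not divisible by 5.
7: 2267311 = 7·323901 + 4
11: 2267311 = 11·206119 + 2
13: 2267311 = 13·174408 + 7
17: 2267311 = 17·133371 + 4
19: 2267311 = 19·119332 + 3
23: 2267311 = 23·98578 + 17
29: 2267311 = 29·78183 + 4
31: 2267311 = 31·73139 + 2
37: 2267311 = 37·61278 + 25
41: 2267311 = 41·55300 + 11
43: 2267311 = 43·52728 + 7
47: 2267311 = 47·48240 + 31
53: 2267311 = 53·42779 + 24
59: 2267311 = 59·38429

59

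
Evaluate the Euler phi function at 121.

Factor: 121 = 11^2.
φ(121) = 11^1·(11−1) = 110.

110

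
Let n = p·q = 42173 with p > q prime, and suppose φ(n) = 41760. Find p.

φ(n) = (p−1)(q−1) = n − (p+q) + 1, so p + q = 42173 − 41760 + 1 = 414.
p and q are the roots of t² − 414t + 42173 = 0.
Discriminant: 414² − 4·42173 = 171396 − 168692 = 2704; √2704 = 52.
q = (414 − 52)/2 = 181, p = (414 + 52)/2 = 233.
Check: 181 · 233 = 42173.

233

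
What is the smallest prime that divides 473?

11

473 is odd.
Digit sum 14, not divisible by 3.
Ends in 3: not divisible by 5.
7: 473 = 7·67 + 4
11: 473 = 11·43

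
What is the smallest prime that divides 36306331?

73

36306331 is odd.
Digit sum 25, not divisible by 3.
Ends in 1: not divisible by 5.
7: 36306331 = 7·5186618 + 5
11: 36306331 = 11·3300575 + 6
13: 36306331 = 13·2792794 + 9
17: 36306331 = 17·2135666 + 9
19: 36306331 = 19·1910859 + 10
23: 36306331 = 23·1578536 + 3
29: 36306331 = 29·1251942 + 13
31: 36306331 = 31·1171171 + 30
37: 36306331 = 37·981252 + 7
41: 36306331 = 41·885520 + 11
43: 36306331 = 43·844333 + 12
47: 36306331 = 47·772475 + 6
53: 36306331 = 53·685025 + 6
59: 36306331 = 59·615361 + 32
61: 36306331 = 61·595185 + 46
67: 36306331 = 67·541885 + 36
71: 36306331 = 71·511356 + 55
73: 36306331 = 73·497347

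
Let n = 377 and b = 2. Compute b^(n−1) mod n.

94

2^1 ≡ 2 (mod 377)
2^2 ≡ 2^2 = 4 ≡ 4 (mod 377)
2^4 ≡ 4^2 = 16 ≡ 16 (mod 377)
2^8 ≡ 16^2 = 256 ≡ 256 (mod 377)
2^16 ≡ 256^2 = 65536 ≡ 315 (mod 377)
2^32 ≡ 315^2 = 99225 ≡ 74 (mod 377)
2^64 ≡ 74^2 = 5476 ≡ 198 (mod 377)
2^128 ≡ 198^2 = 39204 ≡ 373 (mod 377)
2^256 ≡ 373^2 = 139129 ≡ 16 (mod 377)
376 = 256 + 64 + 32 + 16 + 8 in binary powers of 2.
So 2^376 ≡ 16 · 198 · 74 · 315 · 256 ≡ 94 (mod 377).
Since 94 ≠ 1, base 2 is a Fermat witness: 377 is composite.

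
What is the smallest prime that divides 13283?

13283 is odd.
Digit sum 17, not divisible by 3.
Ends in 3: not divisible by 5.
7: 13283 = 7·1897 + 4
11: 13283 = 11·1207 + 6
13: 13283 = 13·1021 + 10
17: 13283 = 17·781 + 6
19: 13283 = 19·699 + 2
23: 13283 = 23·577 + 12
29: 13283 = 29·458 + 1
31: 13283 = 31·428 + 15
37: 13283 = 37·359

37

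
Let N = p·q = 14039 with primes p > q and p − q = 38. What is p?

Since p = q + 38, we have 14039 = q(q + 38), so q² + 38q − 14039 = 0.
Discriminant: 38² + 4·14039 = 1444 + 56156 = 57600; √57600 = 240.
q = (−38 + 240)/2 = 101, and p = q + 38 = 139.
Check: 101 · 139 = 14039.

139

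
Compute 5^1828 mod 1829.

5^1 ≡ 5 (mod 1829)
5^2 ≡ 5^2 = 25 ≡ 25 (mod 1829)
5^4 ≡ 25^2 = 625 ≡ 625 (mod 1829)
5^8 ≡ 625^2 = 390625 ≡ 1048 (mod 1829)
5^16 ≡ 1048^2 = 1098304 ≡ 904 (mod 1829)
5^32 ≡ 904^2 = 817216 ≡ 1482 (mod 1829)
5^64 ≡ 1482^2 = 2196324 ≡ 1524 (mod 1829)
5^128 ≡ 1524^2 = 2322576 ≡ 1575 (mod 1829)
5^256 ≡ 1575^2 = 2480625 ≡ 501 (mod 1829)
5^512 ≡ 501^2 = 251001 ≡ 428 (mod 1829)
5^1024 ≡ 428^2 = 183184 ≡ 284 (mod 1829)
1828 = 1024 + 512 + 256 + 32 + 4 in binary powers of 2.
So 5^1828 ≡ 284 · 428 · 501 · 1482 · 625 ≡ 5 (mod 1829).
Since 5 ≠ 1, base 5 is a Fermat witness: 1829 is composite.

5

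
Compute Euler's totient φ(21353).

Factor: 21353 = 131 · 163.
φ(21353) = (131−1) · (163−1) = 130 · 162 = 21060.

21060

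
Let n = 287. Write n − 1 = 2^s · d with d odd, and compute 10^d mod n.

180

287 − 1 = 286 = 2^1 · 143, so d = 143.
10^1 ≡ 10 (mod 287)
10^2 ≡ 10^2 = 100 ≡ 100 (mod 287)
10^4 ≡ 100^2 = 10000 ≡ 242 (mod 287)
10^8 ≡ 242^2 = 58564 ≡ 16 (mod 287)
10^16 ≡ 16^2 = 256 ≡ 256 (mod 287)
10^32 ≡ 256^2 = 65536 ≡ 100 (mod 287)
10^64 ≡ 100^2 = 10000 ≡ 242 (mod 287)
10^128 ≡ 242^2 = 58564 ≡ 16 (mod 287)
143 = 128 + 8 + 4 + 2 + 1 in binary powers of 2.
So 10^143 ≡ 16 · 16 · 242 · 100 · 10 ≡ 180 (mod 287).
Squaring chain: 180; never reaches −1, so base 10 is a Miller–Rabin witness that 287 is composite.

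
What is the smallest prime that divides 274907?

17

274907 is odd.
Digit sum 29, not divisible by 3.
Ends in 7: not divisible by 5.
7: 274907 = 7·39272 + 3
11: 274907 = 11·24991 + 6
13: 274907 = 13·21146 + 9
17: 274907 = 17·16171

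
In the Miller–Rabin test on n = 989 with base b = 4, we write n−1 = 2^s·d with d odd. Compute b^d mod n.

989 − 1 = 988 = 2^2 · 247, so d = 247.
4^1 ≡ 4 (mod 989)
4^2 ≡ 4^2 = 16 ≡ 16 (mod 989)
4^4 ≡ 16^2 = 256 ≡ 256 (mod 989)
4^8 ≡ 256^2 = 65536 ≡ 262 (mod 989)
4^16 ≡ 262^2 = 68644 ≡ 403 (mod 989)
4^32 ≡ 403^2 = 162409 ≡ 213 (mod 989)
4^64 ≡ 213^2 = 45369 ≡ 864 (mod 989)
4^128 ≡ 864^2 = 746496 ≡ 790 (mod 989)
247 = 128 + 64 + 32 + 16 + 4 + 2 + 1 in binary powers of 2.
So 4^247 ≡ 790 · 864 · 213 · 403 · 256 · 16 · 4 ≡ 403 (mod 989).
Squaring chain: 403 → 213; never reaches −1, so base 4 is a Miller–Rabin witness that 989 is composite.

403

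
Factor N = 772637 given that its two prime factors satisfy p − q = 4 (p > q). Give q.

Since p = q + 4, we have 772637 = q(q + 4), so q² + 4q − 772637 = 0.
Discriminant: 4² + 4·772637 = 16 + 3090548 = 3090564; √3090564 = 1758.
q = (−4 + 1758)/2 = 877, and p = q + 4 = 881.
Check: 877 · 881 = 772637.

877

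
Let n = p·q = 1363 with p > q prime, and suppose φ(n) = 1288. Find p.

φ(n) = (p−1)(q−1) = n − (p+q) + 1, so p + q = 1363 − 1288 + 1 = 76.
p and q are the roots of t² − 76t + 1363 = 0.
Discriminant: 76² − 4·1363 = 5776 − 5452 = 324; √324 = 18.
q = (76 − 18)/2 = 29, p = (76 + 18)/2 = 47.
Check: 29 · 47 = 1363.

47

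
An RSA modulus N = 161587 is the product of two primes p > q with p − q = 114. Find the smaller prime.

Since p = q + 114, we have 161587 = q(q + 114), so q² + 114q − 161587 = 0.
Discriminant: 114² + 4·161587 = 12996 + 646348 = 659344; √659344 = 812.
q = (−114 + 812)/2 = 349, and p = q + 114 = 463.
Check: 349 · 463 = 161587.

349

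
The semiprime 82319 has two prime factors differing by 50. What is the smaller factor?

Since p = q + 50, we have 82319 = q(q + 50), so q² + 50q − 82319 = 0.
Discriminant: 50² + 4·82319 = 2500 + 329276 = 331776; √331776 = 576.
q = (−50 + 576)/2 = 263, and p = q + 50 = 313.
Check: 263 · 313 = 82319.

263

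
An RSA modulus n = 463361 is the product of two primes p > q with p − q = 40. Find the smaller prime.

Since p = q + 40, we have 463361 = q(q + 40), so q² + 40q − 463361 = 0.
Discriminant: 40² + 4·463361 = 1600 + 1853444 = 1855044; √1855044 = 1362.
q = (−40 + 1362)/2 = 661, and p = q + 40 = 701.
Check: 661 · 701 = 463361.

661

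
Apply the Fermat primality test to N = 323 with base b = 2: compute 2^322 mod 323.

157

2^1 ≡ 2 (mod 323)
2^2 ≡ 2^2 = 4 ≡ 4 (mod 323)
2^4 ≡ 4^2 = 16 ≡ 16 (mod 323)
2^8 ≡ 16^2 = 256 ≡ 256 (mod 323)
2^16 ≡ 256^2 = 65536 ≡ 290 (mod 323)
2^32 ≡ 290^2 = 84100 ≡ 120 (mod 323)
2^64 ≡ 120^2 = 14400 ≡ 188 (mod 323)
2^128 ≡ 188^2 = 35344 ≡ 137 (mod 323)
2^256 ≡ 137^2 = 18769 ≡ 35 (mod 323)
322 = 256 + 64 + 2 in binary powers of 2.
So 2^322 ≡ 35 · 188 · 4 ≡ 157 (mod 323).
Since 157 ≠ 1, base 2 is a Fermat witness: 323 is composite.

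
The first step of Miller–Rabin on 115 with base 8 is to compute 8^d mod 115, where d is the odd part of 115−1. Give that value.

115 − 1 = 114 = 2^1 · 57, so d = 57.
8^1 ≡ 8 (mod 115)
8^2 ≡ 8^2 = 64 ≡ 64 (mod 115)
8^4 ≡ 64^2 = 4096 ≡ 71 (mod 115)
8^8 ≡ 71^2 = 5041 ≡ 96 (mod 115)
8^16 ≡ 96^2 = 9216 ≡ 16 (mod 115)
8^32 ≡ 16^2 = 256 ≡ 26 (mod 115)
57 = 32 + 16 + 8 + 1 in binary powers of 2.
So 8^57 ≡ 26 · 16 · 96 · 8 ≡ 18 (mod 115).
Squaring chain: 18; never reaches −1, so base 8 is a Miller–Rabin witness that 115 is composite.

18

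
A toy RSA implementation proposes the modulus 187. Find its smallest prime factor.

11

187 is odd.
Digit sum 16, not divisible by 3.
Ends in 7: not divisible by 5.
7: 187 = 7·26 + 5
11: 187 = 11·17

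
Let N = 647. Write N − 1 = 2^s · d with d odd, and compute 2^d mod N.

647 − 1 = 646 = 2^1 · 323, so d = 323.
2^1 ≡ 2 (mod 647)
2^2 ≡ 2^2 = 4 ≡ 4 (mod 647)
2^4 ≡ 4^2 = 16 ≡ 16 (mod 647)
2^8 ≡ 16^2 = 256 ≡ 256 (mod 647)
2^16 ≡ 256^2 = 65536 ≡ 189 (mod 647)
2^32 ≡ 189^2 = 35721 ≡ 136 (mod 647)
2^64 ≡ 136^2 = 18496 ≡ 380 (mod 647)
2^128 ≡ 380^2 = 144400 ≡ 119 (mod 647)
2^256 ≡ 119^2 = 14161 ≡ 574 (mod 647)
323 = 256 + 64 + 2 + 1 in binary powers of 2.
So 2^323 ≡ 574 · 380 · 4 · 2 ≡ 1 (mod 647).
Since 2^d ≡ 1 (mod 647), base 2 does not prove 647 composite.

1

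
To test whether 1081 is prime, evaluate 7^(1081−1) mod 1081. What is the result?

7^1 ≡ 7 (mod 1081)
7^2 ≡ 7^2 = 49 ≡ 49 (mod 1081)
7^4 ≡ 49^2 = 2401 ≡ 239 (mod 1081)
7^8 ≡ 239^2 = 57121 ≡ 909 (mod 1081)
7^16 ≡ 909^2 = 826281 ≡ 397 (mod 1081)
7^32 ≡ 397^2 = 157609 ≡ 864 (mod 1081)
7^64 ≡ 864^2 = 746496 ≡ 606 (mod 1081)
7^128 ≡ 606^2 = 367236 ≡ 777 (mod 1081)
7^256 ≡ 777^2 = 603729 ≡ 531 (mod 1081)
7^512 ≡ 531^2 = 281961 ≡ 901 (mod 1081)
7^1024 ≡ 901^2 = 811801 ≡ 1051 (mod 1081)
1080 = 1024 + 32 + 16 + 8 in binary powers of 2.
So 7^1080 ≡ 1051 · 864 · 397 · 909 ≡ 1061 (mod 1081).
Since 1061 ≠ 1, base 7 is a Fermat witness: 1081 is composite.

1061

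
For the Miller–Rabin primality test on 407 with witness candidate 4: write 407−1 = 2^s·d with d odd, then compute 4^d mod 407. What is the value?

407 − 1 = 406 = 2^1 · 203, so d = 203.
4^1 ≡ 4 (mod 407)
4^2 ≡ 4^2 = 16 ≡ 16 (mod 407)
4^4 ≡ 16^2 = 256 ≡ 256 (mod 407)
4^8 ≡ 256^2 = 65536 ≡ 9 (mod 407)
4^16 ≡ 9^2 = 81 ≡ 81 (mod 407)
4^32 ≡ 81^2 = 6561 ≡ 49 (mod 407)
4^64 ≡ 49^2 = 2401 ≡ 366 (mod 407)
4^128 ≡ 366^2 = 133956 ≡ 53 (mod 407)
203 = 128 + 64 + 8 + 2 + 1 in binary powers of 2.
So 4^203 ≡ 53 · 366 · 9 · 16 · 4 ≡ 284 (mod 407).
Squaring chain: 284; never reaches −1, so base 4 is a Miller–Rabin witness that 407 is composite.

284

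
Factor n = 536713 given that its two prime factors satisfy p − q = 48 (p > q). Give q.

Since p = q + 48, we have 536713 = q(q + 48), so q² + 48q − 536713 = 0.
Discriminant: 48² + 4·536713 = 2304 + 2146852 = 2149156; √2149156 = 1466.
q = (−48 + 1466)/2 = 709, and p = q + 48 = 757.
Check: 709 · 757 = 536713.

709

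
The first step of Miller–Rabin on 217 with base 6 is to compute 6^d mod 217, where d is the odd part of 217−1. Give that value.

217 − 1 = 216 = 2^3 · 27, so d = 27.
6^1 ≡ 6 (mod 217)
6^2 ≡ 6^2 = 36 ≡ 36 (mod 217)
6^4 ≡ 36^2 = 1296 ≡ 211 (mod 217)
6^8 ≡ 211^2 = 44521 ≡ 36 (mod 217)
6^16 ≡ 36^2 = 1296 ≡ 211 (mod 217)
27 = 16 + 8 + 2 + 1 in binary powers of 2.
So 6^27 ≡ 211 · 36 · 36 · 6 ≡ 216 (mod 217).
Since 6^d ≡ 216 (mod 217), base 6 does not prove 217 composite.

216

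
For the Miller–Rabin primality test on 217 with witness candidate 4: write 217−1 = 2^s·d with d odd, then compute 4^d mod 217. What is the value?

78

217 − 1 = 216 = 2^3 · 27, so d = 27.
4^1 ≡ 4 (mod 217)
4^2 ≡ 4^2 = 16 ≡ 16 (mod 217)
4^4 ≡ 16^2 = 256 ≡ 39 (mod 217)
4^8 ≡ 39^2 = 1521 ≡ 2 (mod 217)
4^16 ≡ 2^2 = 4 ≡ 4 (mod 217)
27 = 16 + 8 + 2 + 1 in binary powers of 2.
So 4^27 ≡ 4 · 2 · 16 · 4 ≡ 78 (mod 217).
Squaring chain: 78 → 8 → 64; never reaches −1, so base 4 is a Miller–Rabin witness that 217 is composite.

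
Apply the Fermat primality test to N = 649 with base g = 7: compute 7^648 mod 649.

7^1 ≡ 7 (mod 649)
7^2 ≡ 7^2 = 49 ≡ 49 (mod 649)
7^4 ≡ 49^2 = 2401 ≡ 454 (mod 649)
7^8 ≡ 454^2 = 206116 ≡ 383 (mod 649)
7^16 ≡ 383^2 = 146689 ≡ 15 (mod 649)
7^32 ≡ 15^2 = 225 ≡ 225 (mod 649)
7^64 ≡ 225^2 = 50625 ≡ 3 (mod 649)
7^128 ≡ 3^2 = 9 ≡ 9 (mod 649)
7^256 ≡ 9^2 = 81 ≡ 81 (mod 649)
7^512 ≡ 81^2 = 6561 ≡ 71 (mod 649)
648 = 512 + 128 + 8 in binary powers of 2.
So 7^648 ≡ 71 · 9 · 383 ≡ 64 (mod 649).
Since 64 ≠ 1, base 7 is a Fermat witness: 649 is composite.

64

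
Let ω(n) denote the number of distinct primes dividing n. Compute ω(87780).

87780 = 2^2 · 21945
21945 = 3 · 7315
7315 = 5 · 1463
1463 = 7 · 209
209 = 11 · 19
87780 = 2^2 · 3 · 5 · 7 · 11 · 19, which has 6 distinct prime factors.

6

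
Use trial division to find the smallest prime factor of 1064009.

37

1064009 is odd.
Digit sum 20, not divisible by 3.
Ends in 9: not divisible by 5.
7: 1064009 = 7·152001 + 2
11: 1064009 = 11·96728 + 1
13: 1064009 = 13·81846 + 11
17: 1064009 = 17·62588 + 13
19: 1064009 = 19·56000 + 9
23: 1064009 = 23·46261 + 6
29: 1064009 = 29·36689 + 28
31: 1064009 = 31·34322 + 27
37: 1064009 = 37·28757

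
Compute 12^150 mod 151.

12^1 ≡ 12 (mod 151)
12^2 ≡ 12^2 = 144 ≡ 144 (mod 151)
12^4 ≡ 144^2 = 20736 ≡ 49 (mod 151)
12^8 ≡ 49^2 = 2401 ≡ 136 (mod 151)
12^16 ≡ 136^2 = 18496 ≡ 74 (mod 151)
12^32 ≡ 74^2 = 5476 ≡ 40 (mod 151)
12^64 ≡ 40^2 = 1600 ≡ 90 (mod 151)
12^128 ≡ 90^2 = 8100 ≡ 97 (mod 151)
150 = 128 + 16 + 4 + 2 in binary powers of 2.
So 12^150 ≡ 97 · 74 · 49 · 144 ≡ 1 (mod 151).
Since the result is 1, base 12 gives no evidence that 151 is composite.

1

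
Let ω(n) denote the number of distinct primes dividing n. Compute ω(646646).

646646 = 2 · 323323
323323 = 7 · 46189
46189 = 11 · 4199
4199 = 13 · 323
323 = 17 · 19
646646 = 2 · 7 · 11 · 13 · 17 · 19, which has 6 distinct prime factors.

6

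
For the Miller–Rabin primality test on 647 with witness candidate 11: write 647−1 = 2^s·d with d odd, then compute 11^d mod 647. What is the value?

646

647 − 1 = 646 = 2^1 · 323, so d = 323.
11^1 ≡ 11 (mod 647)
11^2 ≡ 11^2 = 121 ≡ 121 (mod 647)
11^4 ≡ 121^2 = 14641 ≡ 407 (mod 647)
11^8 ≡ 407^2 = 165649 ≡ 17 (mod 647)
11^16 ≡ 17^2 = 289 ≡ 289 (mod 647)
11^32 ≡ 289^2 = 83521 ≡ 58 (mod 647)
11^64 ≡ 58^2 = 3364 ≡ 129 (mod 647)
11^128 ≡ 129^2 = 16641 ≡ 466 (mod 647)
11^256 ≡ 466^2 = 217156 ≡ 411 (mod 647)
323 = 256 + 64 + 2 + 1 in binary powers of 2.
So 11^323 ≡ 411 · 129 · 121 · 11 ≡ 646 (mod 647).
Since 11^d ≡ 646 (mod 647), base 11 does not prove 647 composite.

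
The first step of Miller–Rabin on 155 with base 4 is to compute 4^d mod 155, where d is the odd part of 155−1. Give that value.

109

155 − 1 = 154 = 2^1 · 77, so d = 77.
4^1 ≡ 4 (mod 155)
4^2 ≡ 4^2 = 16 ≡ 16 (mod 155)
4^4 ≡ 16^2 = 256 ≡ 101 (mod 155)
4^8 ≡ 101^2 = 10201 ≡ 126 (mod 155)
4^16 ≡ 126^2 = 15876 ≡ 66 (mod 155)
4^32 ≡ 66^2 = 4356 ≡ 16 (mod 155)
4^64 ≡ 16^2 = 256 ≡ 101 (mod 155)
77 = 64 + 8 + 4 + 1 in binary powers of 2.
So 4^77 ≡ 101 · 126 · 101 · 4 ≡ 109 (mod 155).
Squaring chain: 109; never reaches −1, so base 4 is a Miller–Rabin witness that 155 is composite.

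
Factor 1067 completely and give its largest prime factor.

97

1067 = 11 · 97
97 is prime.
So 1067 = 11 · 97; the largest prime factor is 97.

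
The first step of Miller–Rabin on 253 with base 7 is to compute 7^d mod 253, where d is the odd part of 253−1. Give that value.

57

253 − 1 = 252 = 2^2 · 63, so d = 63.
7^1 ≡ 7 (mod 253)
7^2 ≡ 7^2 = 49 ≡ 49 (mod 253)
7^4 ≡ 49^2 = 2401 ≡ 124 (mod 253)
7^8 ≡ 124^2 = 15376 ≡ 196 (mod 253)
7^16 ≡ 196^2 = 38416 ≡ 213 (mod 253)
7^32 ≡ 213^2 = 45369 ≡ 82 (mod 253)
63 = 32 + 16 + 8 + 4 + 2 + 1 in binary powers of 2.
So 7^63 ≡ 82 · 213 · 196 · 124 · 49 · 7 ≡ 57 (mod 253).
Squaring chain: 57 → 213; never reaches −1, so base 7 is a Miller–Rabin witness that 253 is composite.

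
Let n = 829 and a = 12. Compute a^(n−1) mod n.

12^1 ≡ 12 (mod 829)
12^2 ≡ 12^2 = 144 ≡ 144 (mod 829)
12^4 ≡ 144^2 = 20736 ≡ 11 (mod 829)
12^8 ≡ 11^2 = 121 ≡ 121 (mod 829)
12^16 ≡ 121^2 = 14641 ≡ 548 (mod 829)
12^32 ≡ 548^2 = 300304 ≡ 206 (mod 829)
12^64 ≡ 206^2 = 42436 ≡ 157 (mod 829)
12^128 ≡ 157^2 = 24649 ≡ 608 (mod 829)
12^256 ≡ 608^2 = 369664 ≡ 759 (mod 829)
12^512 ≡ 759^2 = 576081 ≡ 755 (mod 829)
828 = 512 + 256 + 32 + 16 + 8 + 4 in binary powers of 2.
So 12^828 ≡ 755 · 759 · 206 · 548 · 121 · 11 ≡ 1 (mod 829).
Since the result is 1, base 12 gives no evidence that 829 is composite.

1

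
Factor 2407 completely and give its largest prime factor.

83

2407 = 29 · 83
83 is prime.
So 2407 = 29 · 83; the largest prime factor is 83.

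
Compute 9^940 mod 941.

9^1 ≡ 9 (mod 941)
9^2 ≡ 9^2 = 81 ≡ 81 (mod 941)
9^4 ≡ 81^2 = 6561 ≡ 915 (mod 941)
9^8 ≡ 915^2 = 837225 ≡ 676 (mod 941)
9^16 ≡ 676^2 = 456976 ≡ 591 (mod 941)
9^32 ≡ 591^2 = 349281 ≡ 170 (mod 941)
9^64 ≡ 170^2 = 28900 ≡ 670 (mod 941)
9^128 ≡ 670^2 = 448900 ≡ 43 (mod 941)
9^256 ≡ 43^2 = 1849 ≡ 908 (mod 941)
9^512 ≡ 908^2 = 824464 ≡ 148 (mod 941)
940 = 512 + 256 + 128 + 32 + 8 + 4 in binary powers of 2.
So 9^940 ≡ 148 · 908 · 43 · 170 · 676 · 915 ≡ 1 (mod 941).
Since the result is 1, base 9 gives no evidence that 941 is composite.

1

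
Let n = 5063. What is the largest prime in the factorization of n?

5063 = 61 · 83
83 is prime.
So 5063 = 61 · 83; the largest prime factor is 83.

83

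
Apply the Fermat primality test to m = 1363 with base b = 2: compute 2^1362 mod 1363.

361

2^1 ≡ 2 (mod 1363)
2^2 ≡ 2^2 = 4 ≡ 4 (mod 1363)
2^4 ≡ 4^2 = 16 ≡ 16 (mod 1363)
2^8 ≡ 16^2 = 256 ≡ 256 (mod 1363)
2^16 ≡ 256^2 = 65536 ≡ 112 (mod 1363)
2^32 ≡ 112^2 = 12544 ≡ 277 (mod 1363)
2^64 ≡ 277^2 = 76729 ≡ 401 (mod 1363)
2^128 ≡ 401^2 = 160801 ≡ 1330 (mod 1363)
2^256 ≡ 1330^2 = 1768900 ≡ 1089 (mod 1363)
2^512 ≡ 1089^2 = 1185921 ≡ 111 (mod 1363)
2^1024 ≡ 111^2 = 12321 ≡ 54 (mod 1363)
1362 = 1024 + 256 + 64 + 16 + 2 in binary powers of 2.
So 2^1362 ≡ 54 · 1089 · 401 · 112 · 4 ≡ 361 (mod 1363).
Since 361 ≠ 1, base 2 is a Fermat witness: 1363 is composite.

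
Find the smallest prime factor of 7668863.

89

7668863 is odd.
Digit sum 44, not divisible by 3.
Ends in 3: not divisible by 5.
7: 7668863 = 7·1095551 + 6
11: 7668863 = 11·697169 + 4
13: 7668863 = 13·589912 + 7
17: 7668863 = 17·451109 + 10
19: 7668863 = 19·403624 + 7
23: 7668863 = 23·333428 + 19
29: 7668863 = 29·264443 + 16
31: 7668863 = 31·247382 + 21
37: 7668863 = 37·207266 + 21
41: 7668863 = 41·187045 + 18
43: 7668863 = 43·178345 + 28
47: 7668863 = 47·163167 + 14
53: 7668863 = 53·144695 + 28
59: 7668863 = 59·129980 + 43
61: 7668863 = 61·125719 + 4
67: 7668863 = 67·114460 + 43
71: 7668863 = 71·108012 + 11
73: 7668863 = 73·105052 + 67
79: 7668863 = 79·97074 + 17
83: 7668863 = 83·92395 + 78
89: 7668863 = 89·86167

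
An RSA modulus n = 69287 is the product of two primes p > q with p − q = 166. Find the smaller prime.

193

Since p = q + 166, we have 69287 = q(q + 166), so q² + 166q − 69287 = 0.
Discriminant: 166² + 4·69287 = 27556 + 277148 = 304704; √304704 = 552.
q = (−166 + 552)/2 = 193, and p = q + 166 = 359.
Check: 193 · 359 = 69287.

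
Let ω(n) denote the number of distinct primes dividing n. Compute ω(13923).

4

13923 = 3^2 · 1547
1547 = 7 · 221
221 = 13 · 17
13923 = 3^2 · 7 · 13 · 17, which has 4 distinct prime factors.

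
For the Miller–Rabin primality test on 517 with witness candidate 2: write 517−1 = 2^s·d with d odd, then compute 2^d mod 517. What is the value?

28

517 − 1 = 516 = 2^2 · 129, so d = 129.
2^1 ≡ 2 (mod 517)
2^2 ≡ 2^2 = 4 ≡ 4 (mod 517)
2^4 ≡ 4^2 = 16 ≡ 16 (mod 517)
2^8 ≡ 16^2 = 256 ≡ 256 (mod 517)
2^16 ≡ 256^2 = 65536 ≡ 394 (mod 517)
2^32 ≡ 394^2 = 155236 ≡ 136 (mod 517)
2^64 ≡ 136^2 = 18496 ≡ 401 (mod 517)
2^128 ≡ 401^2 = 160801 ≡ 14 (mod 517)
129 = 128 + 1 in binary powers of 2.
So 2^129 ≡ 14 · 2 ≡ 28 (mod 517).
Squaring chain: 28 → 267; never reaches −1, so base 2 is a Miller–Rabin witness that 517 is composite.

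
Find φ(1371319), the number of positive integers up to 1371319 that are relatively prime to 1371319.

1326456

Factor: 1371319 = 47 · 163 · 179.
φ(1371319) = (47−1) · (163−1) · (179−1) = 46 · 162 · 178 = 1326456.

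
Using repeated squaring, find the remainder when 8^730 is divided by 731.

64

8^1 ≡ 8 (mod 731)
8^2 ≡ 8^2 = 64 ≡ 64 (mod 731)
8^4 ≡ 64^2 = 4096 ≡ 441 (mod 731)
8^8 ≡ 441^2 = 194481 ≡ 35 (mod 731)
8^16 ≡ 35^2 = 1225 ≡ 494 (mod 731)
8^32 ≡ 494^2 = 244036 ≡ 613 (mod 731)
8^64 ≡ 613^2 = 375769 ≡ 35 (mod 731)
8^128 ≡ 35^2 = 1225 ≡ 494 (mod 731)
8^256 ≡ 494^2 = 244036 ≡ 613 (mod 731)
8^512 ≡ 613^2 = 375769 ≡ 35 (mod 731)
730 = 512 + 128 + 64 + 16 + 8 + 2 in binary powers of 2.
So 8^730 ≡ 35 · 494 · 35 · 494 · 35 · 64 ≡ 64 (mod 731).
Since 64 ≠ 1, base 8 is a Fermat witness: 731 is composite.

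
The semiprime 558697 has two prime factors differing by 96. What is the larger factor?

797

Since p = q + 96, we have 558697 = q(q + 96), so q² + 96q − 558697 = 0.
Discriminant: 96² + 4·558697 = 9216 + 2234788 = 2244004; √2244004 = 1498.
q = (−96 + 1498)/2 = 701, and p = q + 96 = 797.
Check: 701 · 797 = 558697.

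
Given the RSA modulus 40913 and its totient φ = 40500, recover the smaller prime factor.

φ(n) = (p−1)(q−1) = n − (p+q) + 1, so p + q = 40913 − 40500 + 1 = 414.
p and q are the roots of t² − 414t + 40913 = 0.
Discriminant: 414² − 4·40913 = 171396 − 163652 = 7744; √7744 = 88.
q = (414 − 88)/2 = 163, p = (414 + 88)/2 = 251.
Check: 163 · 251 = 40913.

163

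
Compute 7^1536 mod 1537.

314

7^1 ≡ 7 (mod 1537)
7^2 ≡ 7^2 = 49 ≡ 49 (mod 1537)
7^4 ≡ 49^2 = 2401 ≡ 864 (mod 1537)
7^8 ≡ 864^2 = 746496 ≡ 1051 (mod 1537)
7^16 ≡ 1051^2 = 1104601 ≡ 1035 (mod 1537)
7^32 ≡ 1035^2 = 1071225 ≡ 1473 (mod 1537)
7^64 ≡ 1473^2 = 2169729 ≡ 1022 (mod 1537)
7^128 ≡ 1022^2 = 1044484 ≡ 861 (mod 1537)
7^256 ≡ 861^2 = 741321 ≡ 487 (mod 1537)
7^512 ≡ 487^2 = 237169 ≡ 471 (mod 1537)
7^1024 ≡ 471^2 = 221841 ≡ 513 (mod 1537)
1536 = 1024 + 512 in binary powers of 2.
So 7^1536 ≡ 513 · 471 ≡ 314 (mod 1537).
Since 314 ≠ 1, base 7 is a Fermat witness: 1537 is composite.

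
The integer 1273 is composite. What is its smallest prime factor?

19

1273 is odd.
Digit sum 13, not divisible by 3.
Ends in 3: not divisible by 5.
7: 1273 = 7·181 + 6
11: 1273 = 11·115 + 8
13: 1273 = 13·97 + 12
17: 1273 = 17·74 + 15
19: 1273 = 19·67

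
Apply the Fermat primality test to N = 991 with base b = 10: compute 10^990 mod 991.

1

10^1 ≡ 10 (mod 991)
10^2 ≡ 10^2 = 100 ≡ 100 (mod 991)
10^4 ≡ 100^2 = 10000 ≡ 90 (mod 991)
10^8 ≡ 90^2 = 8100 ≡ 172 (mod 991)
10^16 ≡ 172^2 = 29584 ≡ 845 (mod 991)
10^32 ≡ 845^2 = 714025 ≡ 505 (mod 991)
10^64 ≡ 505^2 = 255025 ≡ 338 (mod 991)
10^128 ≡ 338^2 = 114244 ≡ 279 (mod 991)
10^256 ≡ 279^2 = 77841 ≡ 543 (mod 991)
10^512 ≡ 543^2 = 294849 ≡ 522 (mod 991)
990 = 512 + 256 + 128 + 64 + 16 + 8 + 4 + 2 in binary powers of 2.
So 10^990 ≡ 522 · 543 · 279 · 338 · 845 · 172 · 90 · 100 ≡ 1 (mod 991).
Since the result is 1, base 10 gives no evidence that 991 is composite.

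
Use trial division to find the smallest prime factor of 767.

767 is odd.
Digit sum 20, not divisible by 3.
Ends in 7: not divisible by 5.
7: 767 = 7·109 + 4
11: 767 = 11·69 + 8
13: 767 = 13·59

13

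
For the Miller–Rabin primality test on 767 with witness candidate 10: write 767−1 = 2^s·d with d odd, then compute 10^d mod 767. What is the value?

758

767 − 1 = 766 = 2^1 · 383, so d = 383.
10^1 ≡ 10 (mod 767)
10^2 ≡ 10^2 = 100 ≡ 100 (mod 767)
10^4 ≡ 100^2 = 10000 ≡ 29 (mod 767)
10^8 ≡ 29^2 = 841 ≡ 74 (mod 767)
10^16 ≡ 74^2 = 5476 ≡ 107 (mod 767)
10^32 ≡ 107^2 = 11449 ≡ 711 (mod 767)
10^64 ≡ 711^2 = 505521 ≡ 68 (mod 767)
10^128 ≡ 68^2 = 4624 ≡ 22 (mod 767)
10^256 ≡ 22^2 = 484 ≡ 484 (mod 767)
383 = 256 + 64 + 32 + 16 + 8 + 4 + 2 + 1 in binary powers of 2.
So 10^383 ≡ 484 · 68 · 711 · 107 · 74 · 29 · 100 · 10 ≡ 758 (mod 767).
Squaring chain: 758; never reaches −1, so base 10 is a Miller–Rabin witness that 767 is composite.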